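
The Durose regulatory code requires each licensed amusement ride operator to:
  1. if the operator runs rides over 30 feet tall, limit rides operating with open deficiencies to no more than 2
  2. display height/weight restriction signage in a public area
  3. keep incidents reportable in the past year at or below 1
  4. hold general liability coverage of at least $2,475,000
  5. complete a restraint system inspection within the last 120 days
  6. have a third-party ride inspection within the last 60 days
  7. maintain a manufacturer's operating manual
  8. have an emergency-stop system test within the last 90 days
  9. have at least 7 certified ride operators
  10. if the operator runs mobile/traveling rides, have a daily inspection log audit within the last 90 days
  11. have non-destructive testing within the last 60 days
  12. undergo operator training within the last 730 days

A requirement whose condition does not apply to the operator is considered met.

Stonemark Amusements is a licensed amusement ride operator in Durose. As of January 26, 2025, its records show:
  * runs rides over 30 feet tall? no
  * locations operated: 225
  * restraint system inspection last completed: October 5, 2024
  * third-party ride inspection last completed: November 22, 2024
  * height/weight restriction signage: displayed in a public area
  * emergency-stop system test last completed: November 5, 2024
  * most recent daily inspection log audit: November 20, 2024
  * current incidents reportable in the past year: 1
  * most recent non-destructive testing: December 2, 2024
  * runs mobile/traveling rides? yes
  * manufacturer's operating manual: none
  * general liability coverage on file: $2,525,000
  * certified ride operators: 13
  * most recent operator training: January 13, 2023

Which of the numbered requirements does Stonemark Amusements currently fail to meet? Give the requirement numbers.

1. condition 'runs rides over 30 feet tall' does not hold → requirement n/a → met
2. height/weight restriction signage present → met
3. incidents reportable in the past year 1 ≤ 1 → met
4. general liability coverage $2,525,000 ≥ $2,475,000 → met
5. restraint system inspection 113 days ago vs limit 120 → met
6. third-party ride inspection 65 days ago vs limit 60 → not met
7. manufacturer's operating manual absent → not met
8. emergency-stop system test 82 days ago vs limit 90 → met
9. certified ride operators 13 ≥ 7 → met
10. condition 'runs mobile/traveling rides' holds; daily inspection log audit 67 days ago vs limit 90 → met
11. non-destructive testing 55 days ago vs limit 60 → met
12. operator training 744 days ago vs limit 730 → not met
Not met: 6, 7, 12

6, 7, 12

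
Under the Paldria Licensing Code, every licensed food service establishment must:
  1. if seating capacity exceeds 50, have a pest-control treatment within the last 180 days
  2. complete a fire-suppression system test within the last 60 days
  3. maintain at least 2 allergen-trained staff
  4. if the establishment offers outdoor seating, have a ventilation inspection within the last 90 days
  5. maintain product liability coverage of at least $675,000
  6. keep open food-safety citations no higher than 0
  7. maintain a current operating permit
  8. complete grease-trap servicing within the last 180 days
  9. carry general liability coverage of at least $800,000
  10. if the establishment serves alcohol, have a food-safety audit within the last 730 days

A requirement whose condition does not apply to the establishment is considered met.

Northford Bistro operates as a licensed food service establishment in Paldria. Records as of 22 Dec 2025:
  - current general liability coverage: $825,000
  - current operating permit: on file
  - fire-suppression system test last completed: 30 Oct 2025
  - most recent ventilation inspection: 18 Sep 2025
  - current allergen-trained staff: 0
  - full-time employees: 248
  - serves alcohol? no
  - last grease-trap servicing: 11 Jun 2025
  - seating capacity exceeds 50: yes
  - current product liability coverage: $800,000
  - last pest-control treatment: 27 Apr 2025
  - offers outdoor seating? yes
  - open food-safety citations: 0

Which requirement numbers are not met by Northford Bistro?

1, 3, 4, 8

1. condition 'seating capacity exceeds 50' holds; pest-control treatment 239 days ago vs limit 180 → not met
2. fire-suppression system test 53 days ago vs limit 60 → met
3. allergen-trained staff 0 < 2 → not met
4. condition 'offers outdoor seating' holds; ventilation inspection 95 days ago vs limit 90 → not met
5. product liability coverage $800,000 ≥ $675,000 → met
6. open food-safety citations 0 ≤ 0 → met
7. current operating permit present → met
8. grease-trap servicing 194 days ago vs limit 180 → not met
9. general liability coverage $825,000 ≥ $800,000 → met
10. condition 'serves alcohol' does not hold → requirement n/a → met
Not met: 1, 3, 4, 8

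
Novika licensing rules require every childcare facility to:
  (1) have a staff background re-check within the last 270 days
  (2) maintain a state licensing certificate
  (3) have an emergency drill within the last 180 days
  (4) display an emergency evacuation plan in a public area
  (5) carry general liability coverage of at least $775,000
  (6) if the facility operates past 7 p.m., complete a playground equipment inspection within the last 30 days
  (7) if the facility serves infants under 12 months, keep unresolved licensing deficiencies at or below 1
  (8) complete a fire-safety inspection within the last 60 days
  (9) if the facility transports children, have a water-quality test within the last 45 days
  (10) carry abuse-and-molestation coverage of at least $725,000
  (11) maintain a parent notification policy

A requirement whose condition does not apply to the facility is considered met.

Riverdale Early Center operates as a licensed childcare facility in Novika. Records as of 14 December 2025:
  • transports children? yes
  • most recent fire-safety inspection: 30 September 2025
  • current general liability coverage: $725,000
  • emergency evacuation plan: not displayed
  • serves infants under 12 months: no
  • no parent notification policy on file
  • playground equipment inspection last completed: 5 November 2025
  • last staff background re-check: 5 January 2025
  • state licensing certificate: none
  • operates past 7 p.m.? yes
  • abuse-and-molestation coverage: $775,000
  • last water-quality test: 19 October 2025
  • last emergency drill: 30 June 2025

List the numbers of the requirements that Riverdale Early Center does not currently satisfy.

1, 2, 4, 5, 6, 8, 9, 11

1. staff background re-check 343 days ago vs limit 270 → not met
2. state licensing certificate absent → not met
3. emergency drill 167 days ago vs limit 180 → met
4. emergency evacuation plan absent → not met
5. general liability coverage $725,000 < $775,000 → not met
6. condition 'operates past 7 p.m.' holds; playground equipment inspection 39 days ago vs limit 30 → not met
7. condition 'serves infants under 12 months' does not hold → requirement n/a → met
8. fire-safety inspection 75 days ago vs limit 60 → not met
9. condition 'transports children' holds; water-quality test 56 days ago vs limit 45 → not met
10. abuse-and-molestation coverage $775,000 ≥ $725,000 → met
11. parent notification policy absent → not met
Not met: 1, 2, 4, 5, 6, 8, 9, 11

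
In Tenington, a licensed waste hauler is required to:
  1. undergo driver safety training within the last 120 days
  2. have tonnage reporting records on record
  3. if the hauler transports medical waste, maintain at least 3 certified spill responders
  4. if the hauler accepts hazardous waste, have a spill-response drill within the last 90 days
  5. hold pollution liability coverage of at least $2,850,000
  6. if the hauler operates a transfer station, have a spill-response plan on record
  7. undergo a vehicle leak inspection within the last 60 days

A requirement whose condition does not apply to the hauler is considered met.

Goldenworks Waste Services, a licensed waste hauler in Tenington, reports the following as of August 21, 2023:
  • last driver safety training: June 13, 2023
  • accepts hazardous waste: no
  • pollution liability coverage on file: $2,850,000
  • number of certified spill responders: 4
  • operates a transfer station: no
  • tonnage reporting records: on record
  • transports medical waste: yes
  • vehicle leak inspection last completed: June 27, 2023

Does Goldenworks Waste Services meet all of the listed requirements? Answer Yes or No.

Yes

1. driver safety training 69 days ago vs limit 120 → met
2. tonnage reporting records present → met
3. condition 'transports medical waste' holds; certified spill responders 4 ≥ 3 → met
4. condition 'accepts hazardous waste' does not hold → requirement n/a → met
5. pollution liability coverage $2,850,000 ≥ $2,850,000 → met
6. condition 'operates a transfer station' does not hold → requirement n/a → met
7. vehicle leak inspection 55 days ago vs limit 60 → met
All met.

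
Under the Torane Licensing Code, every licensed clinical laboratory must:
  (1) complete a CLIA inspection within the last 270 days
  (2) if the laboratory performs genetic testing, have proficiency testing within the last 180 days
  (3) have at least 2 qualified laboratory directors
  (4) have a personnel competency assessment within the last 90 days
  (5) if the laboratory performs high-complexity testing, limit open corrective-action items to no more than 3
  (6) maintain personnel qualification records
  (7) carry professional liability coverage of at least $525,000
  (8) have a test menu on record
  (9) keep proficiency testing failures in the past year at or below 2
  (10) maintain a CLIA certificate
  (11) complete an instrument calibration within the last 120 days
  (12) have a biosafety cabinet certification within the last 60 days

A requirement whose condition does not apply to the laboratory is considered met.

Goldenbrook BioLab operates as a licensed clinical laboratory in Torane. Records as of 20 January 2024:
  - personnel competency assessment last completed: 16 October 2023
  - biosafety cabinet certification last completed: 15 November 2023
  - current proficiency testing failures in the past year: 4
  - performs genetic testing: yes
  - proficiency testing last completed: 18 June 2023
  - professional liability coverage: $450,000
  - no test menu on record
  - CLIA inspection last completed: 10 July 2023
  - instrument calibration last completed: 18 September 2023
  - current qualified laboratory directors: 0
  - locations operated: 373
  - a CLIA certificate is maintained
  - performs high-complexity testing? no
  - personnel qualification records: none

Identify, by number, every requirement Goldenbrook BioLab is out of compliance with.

2, 3, 4, 6, 7, 8, 9, 11, 12

1. CLIA inspection 194 days ago vs limit 270 → met
2. condition 'performs genetic testing' holds; proficiency testing 216 days ago vs limit 180 → not met
3. qualified laboratory directors 0 < 2 → not met
4. personnel competency assessment 96 days ago vs limit 90 → not met
5. condition 'performs high-complexity testing' does not hold → requirement n/a → met
6. personnel qualification records absent → not met
7. professional liability coverage $450,000 < $525,000 → not met
8. test menu absent → not met
9. proficiency testing failures in the past year 4 > 2 → not met
10. CLIA certificate present → met
11. instrument calibration 124 days ago vs limit 120 → not met
12. biosafety cabinet certification 66 days ago vs limit 60 → not met
Not met: 2, 3, 4, 6, 7, 8, 9, 11, 12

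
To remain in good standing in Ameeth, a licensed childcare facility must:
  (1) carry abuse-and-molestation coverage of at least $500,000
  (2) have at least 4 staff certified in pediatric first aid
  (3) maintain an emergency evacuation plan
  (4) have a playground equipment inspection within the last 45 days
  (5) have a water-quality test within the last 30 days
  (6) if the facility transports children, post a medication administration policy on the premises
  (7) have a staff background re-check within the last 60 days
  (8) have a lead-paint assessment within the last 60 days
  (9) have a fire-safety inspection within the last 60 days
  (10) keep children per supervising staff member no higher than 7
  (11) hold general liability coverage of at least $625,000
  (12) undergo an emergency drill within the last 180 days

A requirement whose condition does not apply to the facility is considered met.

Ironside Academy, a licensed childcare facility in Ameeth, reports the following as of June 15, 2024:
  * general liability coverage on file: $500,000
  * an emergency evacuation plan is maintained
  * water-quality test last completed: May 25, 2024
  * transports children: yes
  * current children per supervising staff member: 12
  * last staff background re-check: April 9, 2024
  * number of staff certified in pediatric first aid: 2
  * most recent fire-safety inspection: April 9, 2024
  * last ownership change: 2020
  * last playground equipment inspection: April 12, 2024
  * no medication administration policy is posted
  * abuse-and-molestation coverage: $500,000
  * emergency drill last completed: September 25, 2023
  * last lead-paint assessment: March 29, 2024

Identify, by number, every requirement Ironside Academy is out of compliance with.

2, 4, 6, 7, 8, 9, 10, 11, 12

1. abuse-and-molestation coverage $500,000 ≥ $500,000 → met
2. staff certified in pediatric first aid 2 < 4 → not met
3. emergency evacuation plan present → met
4. playground equipment inspection 64 days ago vs limit 45 → not met
5. water-quality test 21 days ago vs limit 30 → met
6. condition 'transports children' holds; medication administration policy absent → not met
7. staff background re-check 67 days ago vs limit 60 → not met
8. lead-paint assessment 78 days ago vs limit 60 → not met
9. fire-safety inspection 67 days ago vs limit 60 → not met
10. children per supervising staff member 12 > 7 → not met
11. general liability coverage $500,000 < $625,000 → not met
12. emergency drill 264 days ago vs limit 180 → not met
Not met: 2, 4, 6, 7, 8, 9, 10, 11, 12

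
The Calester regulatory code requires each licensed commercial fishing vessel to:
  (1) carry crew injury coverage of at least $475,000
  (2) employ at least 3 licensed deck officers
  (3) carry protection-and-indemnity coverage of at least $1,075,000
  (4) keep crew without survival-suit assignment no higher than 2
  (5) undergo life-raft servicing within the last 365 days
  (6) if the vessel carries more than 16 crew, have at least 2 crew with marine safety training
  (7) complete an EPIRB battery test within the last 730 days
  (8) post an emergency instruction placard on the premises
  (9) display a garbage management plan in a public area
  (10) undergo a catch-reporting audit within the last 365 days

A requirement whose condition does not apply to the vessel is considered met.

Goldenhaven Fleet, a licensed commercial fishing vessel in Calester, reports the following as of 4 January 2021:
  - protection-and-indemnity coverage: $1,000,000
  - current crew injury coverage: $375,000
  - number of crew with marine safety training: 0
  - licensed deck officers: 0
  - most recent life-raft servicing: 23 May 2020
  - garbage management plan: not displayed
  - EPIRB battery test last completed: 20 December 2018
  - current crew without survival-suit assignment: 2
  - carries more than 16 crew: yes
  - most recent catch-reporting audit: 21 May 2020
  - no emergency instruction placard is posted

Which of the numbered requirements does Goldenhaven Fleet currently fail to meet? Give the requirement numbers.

1, 2, 3, 6, 7, 8, 9

1. crew injury coverage $375,000 < $475,000 → not met
2. licensed deck officers 0 < 3 → not met
3. protection-and-indemnity coverage $1,000,000 < $1,075,000 → not met
4. crew without survival-suit assignment 2 ≤ 2 → met
5. life-raft servicing 226 days ago vs limit 365 → met
6. condition 'carries more than 16 crew' holds; crew with marine safety training 0 < 2 → not met
7. EPIRB battery test 746 days ago vs limit 730 → not met
8. emergency instruction placard absent → not met
9. garbage management plan absent → not met
10. catch-reporting audit 228 days ago vs limit 365 → met
Not met: 1, 2, 3, 6, 7, 8, 9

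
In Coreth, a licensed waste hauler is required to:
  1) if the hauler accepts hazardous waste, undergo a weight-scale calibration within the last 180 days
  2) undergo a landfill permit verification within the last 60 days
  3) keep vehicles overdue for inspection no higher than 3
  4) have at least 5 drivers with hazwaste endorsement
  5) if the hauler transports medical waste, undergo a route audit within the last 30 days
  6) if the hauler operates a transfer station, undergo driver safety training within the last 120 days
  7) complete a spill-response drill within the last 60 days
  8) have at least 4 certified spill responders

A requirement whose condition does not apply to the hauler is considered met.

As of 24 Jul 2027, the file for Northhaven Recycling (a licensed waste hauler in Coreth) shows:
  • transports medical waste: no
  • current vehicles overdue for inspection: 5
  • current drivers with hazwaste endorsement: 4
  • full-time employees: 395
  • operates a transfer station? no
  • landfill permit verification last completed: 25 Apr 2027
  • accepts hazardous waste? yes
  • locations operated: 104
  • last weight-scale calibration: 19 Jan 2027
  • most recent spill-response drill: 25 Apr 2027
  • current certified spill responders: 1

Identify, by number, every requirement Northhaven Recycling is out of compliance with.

1, 2, 3, 4, 7, 8

1. condition 'accepts hazardous waste' holds; weight-scale calibration 186 days ago vs limit 180 → not met
2. landfill permit verification 90 days ago vs limit 60 → not met
3. vehicles overdue for inspection 5 > 3 → not met
4. drivers with hazwaste endorsement 4 < 5 → not met
5. condition 'transports medical waste' does not hold → requirement n/a → met
6. condition 'operates a transfer station' does not hold → requirement n/a → met
7. spill-response drill 90 days ago vs limit 60 → not met
8. certified spill responders 1 < 4 → not met
Not met: 1, 2, 3, 4, 7, 8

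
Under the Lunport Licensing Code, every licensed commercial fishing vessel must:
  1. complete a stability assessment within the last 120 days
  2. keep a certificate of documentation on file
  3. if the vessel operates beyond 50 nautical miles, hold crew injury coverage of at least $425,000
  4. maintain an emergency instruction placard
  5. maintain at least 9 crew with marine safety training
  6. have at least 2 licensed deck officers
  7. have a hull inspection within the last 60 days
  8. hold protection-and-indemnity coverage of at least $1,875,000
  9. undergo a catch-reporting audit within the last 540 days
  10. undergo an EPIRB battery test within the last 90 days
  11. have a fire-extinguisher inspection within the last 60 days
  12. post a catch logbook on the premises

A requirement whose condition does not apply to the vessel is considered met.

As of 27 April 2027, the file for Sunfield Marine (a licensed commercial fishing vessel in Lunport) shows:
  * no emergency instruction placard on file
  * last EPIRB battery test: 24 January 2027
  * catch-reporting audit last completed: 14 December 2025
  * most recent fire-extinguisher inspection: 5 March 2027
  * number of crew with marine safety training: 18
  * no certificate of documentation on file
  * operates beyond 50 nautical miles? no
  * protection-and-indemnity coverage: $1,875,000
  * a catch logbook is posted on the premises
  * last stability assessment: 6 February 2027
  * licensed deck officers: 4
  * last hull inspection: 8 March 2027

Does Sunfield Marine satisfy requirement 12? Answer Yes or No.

12. catch logbook present → met

Yes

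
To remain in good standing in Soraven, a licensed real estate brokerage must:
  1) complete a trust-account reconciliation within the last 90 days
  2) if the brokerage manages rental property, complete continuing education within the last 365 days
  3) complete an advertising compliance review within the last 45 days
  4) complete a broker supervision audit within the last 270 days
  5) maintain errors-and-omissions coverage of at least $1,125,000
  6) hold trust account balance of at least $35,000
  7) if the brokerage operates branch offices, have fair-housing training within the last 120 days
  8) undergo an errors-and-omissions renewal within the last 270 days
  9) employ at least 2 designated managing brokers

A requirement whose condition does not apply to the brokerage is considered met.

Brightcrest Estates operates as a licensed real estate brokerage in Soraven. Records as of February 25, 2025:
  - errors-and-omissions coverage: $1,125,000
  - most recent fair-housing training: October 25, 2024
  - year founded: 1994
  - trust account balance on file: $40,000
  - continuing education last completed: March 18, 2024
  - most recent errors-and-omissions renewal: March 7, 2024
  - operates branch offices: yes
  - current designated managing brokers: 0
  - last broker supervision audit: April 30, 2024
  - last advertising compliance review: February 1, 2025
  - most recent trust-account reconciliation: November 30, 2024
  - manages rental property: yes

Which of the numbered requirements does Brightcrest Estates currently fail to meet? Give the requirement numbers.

1. trust-account reconciliation 87 days ago vs limit 90 → met
2. condition 'manages rental property' holds; continuing education 344 days ago vs limit 365 → met
3. advertising compliance review 24 days ago vs limit 45 → met
4. broker supervision audit 301 days ago vs limit 270 → not met
5. errors-and-omissions coverage $1,125,000 ≥ $1,125,000 → met
6. trust account balance $40,000 ≥ $35,000 → met
7. condition 'operates branch offices' holds; fair-housing training 123 days ago vs limit 120 → not met
8. errors-and-omissions renewal 355 days ago vs limit 270 → not met
9. designated managing brokers 0 < 2 → not met
Not met: 4, 7, 8, 9

4, 7, 8, 9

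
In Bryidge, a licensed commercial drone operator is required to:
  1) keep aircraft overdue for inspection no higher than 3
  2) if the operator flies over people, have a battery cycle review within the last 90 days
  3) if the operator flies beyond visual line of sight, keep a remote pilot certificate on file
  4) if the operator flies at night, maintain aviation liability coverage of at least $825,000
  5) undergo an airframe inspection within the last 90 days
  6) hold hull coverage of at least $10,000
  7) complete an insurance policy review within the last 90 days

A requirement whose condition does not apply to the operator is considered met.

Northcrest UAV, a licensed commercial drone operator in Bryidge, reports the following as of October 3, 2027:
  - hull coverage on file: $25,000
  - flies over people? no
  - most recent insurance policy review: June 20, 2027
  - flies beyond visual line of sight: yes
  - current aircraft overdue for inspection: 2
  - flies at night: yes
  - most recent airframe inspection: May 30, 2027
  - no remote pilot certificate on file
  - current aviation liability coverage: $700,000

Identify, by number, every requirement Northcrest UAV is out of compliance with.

3, 4, 5, 7

1. aircraft overdue for inspection 2 ≤ 3 → met
2. condition 'flies over people' does not hold → requirement n/a → met
3. condition 'flies beyond visual line of sight' holds; remote pilot certificate absent → not met
4. condition 'flies at night' holds; aviation liability coverage $700,000 < $825,000 → not met
5. airframe inspection 126 days ago vs limit 90 → not met
6. hull coverage $25,000 ≥ $10,000 → met
7. insurance policy review 105 days ago vs limit 90 → not met
Not met: 3, 4, 5, 7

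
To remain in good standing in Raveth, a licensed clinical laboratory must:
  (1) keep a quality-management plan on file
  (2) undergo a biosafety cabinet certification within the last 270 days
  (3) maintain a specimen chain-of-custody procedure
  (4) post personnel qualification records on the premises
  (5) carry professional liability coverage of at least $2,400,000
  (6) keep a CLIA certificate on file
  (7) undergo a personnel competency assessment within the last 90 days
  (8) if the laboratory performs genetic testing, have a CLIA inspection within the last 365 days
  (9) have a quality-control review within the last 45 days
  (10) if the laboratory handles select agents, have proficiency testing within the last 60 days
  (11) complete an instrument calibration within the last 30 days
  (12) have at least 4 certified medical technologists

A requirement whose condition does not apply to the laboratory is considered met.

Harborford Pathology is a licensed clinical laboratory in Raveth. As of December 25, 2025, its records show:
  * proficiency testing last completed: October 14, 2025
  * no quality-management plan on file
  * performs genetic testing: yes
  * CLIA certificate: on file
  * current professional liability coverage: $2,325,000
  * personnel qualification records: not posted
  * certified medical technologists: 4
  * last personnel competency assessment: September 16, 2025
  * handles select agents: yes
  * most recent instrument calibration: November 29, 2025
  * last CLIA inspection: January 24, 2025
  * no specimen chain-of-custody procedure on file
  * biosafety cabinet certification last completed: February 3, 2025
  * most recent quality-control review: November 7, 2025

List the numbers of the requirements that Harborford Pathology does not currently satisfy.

1. quality-management plan absent → not met
2. biosafety cabinet certification 325 days ago vs limit 270 → not met
3. specimen chain-of-custody procedure absent → not met
4. personnel qualification records absent → not met
5. professional liability coverage $2,325,000 < $2,400,000 → not met
6. CLIA certificate present → met
7. personnel competency assessment 100 days ago vs limit 90 → not met
8. condition 'performs genetic testing' holds; CLIA inspection 335 days ago vs limit 365 → met
9. quality-control review 48 days ago vs limit 45 → not met
10. condition 'handles select agents' holds; proficiency testing 72 days ago vs limit 60 → not met
11. instrument calibration 26 days ago vs limit 30 → met
12. certified medical technologists 4 ≥ 4 → met
Not met: 1, 2, 3, 4, 5, 7, 9, 10

1, 2, 3, 4, 5, 7, 9, 10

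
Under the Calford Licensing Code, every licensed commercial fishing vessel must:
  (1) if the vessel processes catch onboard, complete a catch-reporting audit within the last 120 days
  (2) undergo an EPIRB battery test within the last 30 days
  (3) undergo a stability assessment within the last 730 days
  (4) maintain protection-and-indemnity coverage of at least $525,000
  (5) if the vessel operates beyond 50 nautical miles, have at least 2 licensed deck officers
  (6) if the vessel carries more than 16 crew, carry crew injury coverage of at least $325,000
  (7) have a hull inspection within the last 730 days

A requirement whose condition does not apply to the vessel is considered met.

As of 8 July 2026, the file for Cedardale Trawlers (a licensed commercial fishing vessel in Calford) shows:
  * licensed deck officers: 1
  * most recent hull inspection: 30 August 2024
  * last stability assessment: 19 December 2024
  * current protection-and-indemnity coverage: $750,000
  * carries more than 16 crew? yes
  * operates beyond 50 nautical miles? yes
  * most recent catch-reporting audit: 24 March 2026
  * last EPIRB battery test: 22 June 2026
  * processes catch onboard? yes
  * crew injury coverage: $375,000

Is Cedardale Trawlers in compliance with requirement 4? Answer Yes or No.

4. protection-and-indemnity coverage $750,000 ≥ $525,000 → met

Yes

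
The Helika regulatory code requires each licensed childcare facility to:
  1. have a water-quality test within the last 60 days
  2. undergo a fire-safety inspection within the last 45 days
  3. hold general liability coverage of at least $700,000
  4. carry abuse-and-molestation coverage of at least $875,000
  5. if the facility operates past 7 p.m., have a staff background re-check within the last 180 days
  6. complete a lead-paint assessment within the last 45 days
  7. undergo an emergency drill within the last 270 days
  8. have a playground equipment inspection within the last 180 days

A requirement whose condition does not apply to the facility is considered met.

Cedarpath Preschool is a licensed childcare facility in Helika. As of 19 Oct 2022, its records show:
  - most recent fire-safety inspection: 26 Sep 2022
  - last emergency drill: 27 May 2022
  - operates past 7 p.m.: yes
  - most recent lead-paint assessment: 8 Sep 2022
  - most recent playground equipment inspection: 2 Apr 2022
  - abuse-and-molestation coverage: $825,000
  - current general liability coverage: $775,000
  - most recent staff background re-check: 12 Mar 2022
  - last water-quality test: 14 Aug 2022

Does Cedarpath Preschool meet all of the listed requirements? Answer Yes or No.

1. water-quality test 66 days ago vs limit 60 → not met
2. fire-safety inspection 23 days ago vs limit 45 → met
3. general liability coverage $775,000 ≥ $700,000 → met
4. abuse-and-molestation coverage $825,000 < $875,000 → not met
5. condition 'operates past 7 p.m.' holds; staff background re-check 221 days ago vs limit 180 → not met
6. lead-paint assessment 41 days ago vs limit 45 → met
7. emergency drill 145 days ago vs limit 270 → met
8. playground equipment inspection 200 days ago vs limit 180 → not met
Not met: 1, 4, 5, 8

No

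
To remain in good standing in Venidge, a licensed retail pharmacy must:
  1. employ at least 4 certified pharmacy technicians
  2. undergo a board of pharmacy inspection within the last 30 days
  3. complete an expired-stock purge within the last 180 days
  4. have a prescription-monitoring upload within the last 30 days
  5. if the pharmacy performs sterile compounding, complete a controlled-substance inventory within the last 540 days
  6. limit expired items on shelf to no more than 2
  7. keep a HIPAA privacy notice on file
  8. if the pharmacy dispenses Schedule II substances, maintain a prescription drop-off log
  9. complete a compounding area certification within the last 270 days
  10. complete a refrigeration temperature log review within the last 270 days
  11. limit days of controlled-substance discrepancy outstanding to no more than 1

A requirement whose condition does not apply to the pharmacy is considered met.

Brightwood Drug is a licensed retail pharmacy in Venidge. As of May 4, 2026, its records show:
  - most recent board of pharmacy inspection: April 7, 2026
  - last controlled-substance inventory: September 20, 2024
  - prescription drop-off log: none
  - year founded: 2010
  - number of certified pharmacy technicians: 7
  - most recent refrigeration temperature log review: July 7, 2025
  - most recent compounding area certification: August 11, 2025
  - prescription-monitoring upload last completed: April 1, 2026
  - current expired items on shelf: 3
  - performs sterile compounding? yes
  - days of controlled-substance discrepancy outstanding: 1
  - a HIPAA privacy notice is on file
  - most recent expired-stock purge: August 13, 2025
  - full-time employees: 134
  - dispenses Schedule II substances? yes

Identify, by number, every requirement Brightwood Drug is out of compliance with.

1. certified pharmacy technicians 7 ≥ 4 → met
2. board of pharmacy inspection 27 days ago vs limit 30 → met
3. expired-stock purge 264 days ago vs limit 180 → not met
4. prescription-monitoring upload 33 days ago vs limit 30 → not met
5. condition 'performs sterile compounding' holds; controlled-substance inventory 591 days ago vs limit 540 → not met
6. expired items on shelf 3 > 2 → not met
7. HIPAA privacy notice present → met
8. condition 'dispenses Schedule II substances' holds; prescription drop-off log absent → not met
9. compounding area certification 266 days ago vs limit 270 → met
10. refrigeration temperature log review 301 days ago vs limit 270 → not met
11. days of controlled-substance discrepancy outstanding 1 ≤ 1 → met
Not met: 3, 4, 5, 6, 8, 10

3, 4, 5, 6, 8, 10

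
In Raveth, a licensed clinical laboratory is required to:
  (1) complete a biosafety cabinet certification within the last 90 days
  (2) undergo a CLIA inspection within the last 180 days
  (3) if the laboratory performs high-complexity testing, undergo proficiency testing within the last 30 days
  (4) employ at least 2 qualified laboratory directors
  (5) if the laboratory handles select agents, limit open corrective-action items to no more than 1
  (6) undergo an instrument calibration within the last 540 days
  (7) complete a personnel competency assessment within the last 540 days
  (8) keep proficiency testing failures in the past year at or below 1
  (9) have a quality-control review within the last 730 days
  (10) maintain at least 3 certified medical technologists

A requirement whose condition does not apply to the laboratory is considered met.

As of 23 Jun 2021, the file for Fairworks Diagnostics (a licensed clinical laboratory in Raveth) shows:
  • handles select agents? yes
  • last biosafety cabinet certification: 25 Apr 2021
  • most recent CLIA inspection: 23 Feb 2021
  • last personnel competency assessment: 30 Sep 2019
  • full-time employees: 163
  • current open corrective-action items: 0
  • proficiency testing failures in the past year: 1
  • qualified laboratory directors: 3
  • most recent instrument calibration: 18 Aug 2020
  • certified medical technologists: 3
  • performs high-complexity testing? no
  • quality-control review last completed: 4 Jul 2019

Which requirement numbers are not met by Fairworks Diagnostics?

1. biosafety cabinet certification 59 days ago vs limit 90 → met
2. CLIA inspection 120 days ago vs limit 180 → met
3. condition 'performs high-complexity testing' does not hold → requirement n/a → met
4. qualified laboratory directors 3 ≥ 2 → met
5. condition 'handles select agents' holds; open corrective-action items 0 ≤ 1 → met
6. instrument calibration 309 days ago vs limit 540 → met
7. personnel competency assessment 632 days ago vs limit 540 → not met
8. proficiency testing failures in the past year 1 ≤ 1 → met
9. quality-control review 720 days ago vs limit 730 → met
10. certified medical technologists 3 ≥ 3 → met
Not met: 7

7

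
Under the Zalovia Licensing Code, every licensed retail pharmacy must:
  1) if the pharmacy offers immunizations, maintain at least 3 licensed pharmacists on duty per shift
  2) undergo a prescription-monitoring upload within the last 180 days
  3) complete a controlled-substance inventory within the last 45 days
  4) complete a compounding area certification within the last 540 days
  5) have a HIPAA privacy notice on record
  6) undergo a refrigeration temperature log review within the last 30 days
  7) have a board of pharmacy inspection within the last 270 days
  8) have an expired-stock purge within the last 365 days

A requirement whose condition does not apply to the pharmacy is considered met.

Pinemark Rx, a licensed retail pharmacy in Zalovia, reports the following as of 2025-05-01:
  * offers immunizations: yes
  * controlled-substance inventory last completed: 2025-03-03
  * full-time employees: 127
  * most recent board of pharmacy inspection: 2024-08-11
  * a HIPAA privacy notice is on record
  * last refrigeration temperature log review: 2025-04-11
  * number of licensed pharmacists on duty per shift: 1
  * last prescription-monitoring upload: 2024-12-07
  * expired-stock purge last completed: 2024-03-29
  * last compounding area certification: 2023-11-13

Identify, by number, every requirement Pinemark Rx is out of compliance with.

1. condition 'offers immunizations' holds; licensed pharmacists on duty per shift 1 < 3 → not met
2. prescription-monitoring upload 145 days ago vs limit 180 → met
3. controlled-substance inventory 59 days ago vs limit 45 → not met
4. compounding area certification 535 days ago vs limit 540 → met
5. HIPAA privacy notice present → met
6. refrigeration temperature log review 20 days ago vs limit 30 → met
7. board of pharmacy inspection 263 days ago vs limit 270 → met
8. expired-stock purge 398 days ago vs limit 365 → not met
Not met: 1, 3, 8

1, 3, 8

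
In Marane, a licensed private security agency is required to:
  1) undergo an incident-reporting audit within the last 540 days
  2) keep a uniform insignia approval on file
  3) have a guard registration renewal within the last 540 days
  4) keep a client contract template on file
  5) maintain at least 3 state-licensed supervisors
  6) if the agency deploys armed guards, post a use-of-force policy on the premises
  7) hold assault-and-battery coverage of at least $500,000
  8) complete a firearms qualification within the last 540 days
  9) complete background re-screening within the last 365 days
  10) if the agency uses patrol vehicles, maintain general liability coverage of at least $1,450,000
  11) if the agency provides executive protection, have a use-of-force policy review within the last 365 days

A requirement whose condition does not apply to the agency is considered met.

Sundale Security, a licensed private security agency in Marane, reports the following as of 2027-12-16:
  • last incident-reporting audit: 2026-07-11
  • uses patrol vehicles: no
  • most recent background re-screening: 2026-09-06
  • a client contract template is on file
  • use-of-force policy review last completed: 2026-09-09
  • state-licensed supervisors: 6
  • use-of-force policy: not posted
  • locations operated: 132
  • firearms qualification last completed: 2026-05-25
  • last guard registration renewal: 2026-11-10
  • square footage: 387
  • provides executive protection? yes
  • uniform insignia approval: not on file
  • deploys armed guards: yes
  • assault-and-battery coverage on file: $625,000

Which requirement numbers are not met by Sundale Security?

1. incident-reporting audit 523 days ago vs limit 540 → met
2. uniform insignia approval absent → not met
3. guard registration renewal 401 days ago vs limit 540 → met
4. client contract template present → met
5. state-licensed supervisors 6 ≥ 3 → met
6. condition 'deploys armed guards' holds; use-of-force policy absent → not met
7. assault-and-battery coverage $625,000 ≥ $500,000 → met
8. firearms qualification 570 days ago vs limit 540 → not met
9. background re-screening 466 days ago vs limit 365 → not met
10. condition 'uses patrol vehicles' does not hold → requirement n/a → met
11. condition 'provides executive protection' holds; use-of-force policy review 463 days ago vs limit 365 → not met
Not met: 2, 6, 8, 9, 11

2, 6, 8, 9, 11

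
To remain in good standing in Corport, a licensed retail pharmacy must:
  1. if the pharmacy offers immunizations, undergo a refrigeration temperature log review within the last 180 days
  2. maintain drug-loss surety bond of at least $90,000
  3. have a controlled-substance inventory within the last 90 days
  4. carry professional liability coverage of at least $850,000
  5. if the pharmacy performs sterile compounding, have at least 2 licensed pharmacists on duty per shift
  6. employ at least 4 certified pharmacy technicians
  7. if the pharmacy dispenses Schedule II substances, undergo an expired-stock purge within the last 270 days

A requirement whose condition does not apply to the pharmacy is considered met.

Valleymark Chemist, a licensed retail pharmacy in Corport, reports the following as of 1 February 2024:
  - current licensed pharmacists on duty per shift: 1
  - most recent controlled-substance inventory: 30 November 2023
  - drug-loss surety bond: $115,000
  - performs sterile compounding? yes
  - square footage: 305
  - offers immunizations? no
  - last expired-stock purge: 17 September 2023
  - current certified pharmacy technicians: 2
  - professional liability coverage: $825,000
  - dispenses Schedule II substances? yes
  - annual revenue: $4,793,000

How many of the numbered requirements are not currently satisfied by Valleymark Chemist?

3

1. condition 'offers immunizations' does not hold → requirement n/a → met
2. drug-loss surety bond $115,000 ≥ $90,000 → met
3. controlled-substance inventory 63 days ago vs limit 90 → met
4. professional liability coverage $825,000 < $850,000 → not met
5. condition 'performs sterile compounding' holds; licensed pharmacists on duty per shift 1 < 2 → not met
6. certified pharmacy technicians 2 < 4 → not met
7. condition 'dispenses Schedule II substances' holds; expired-stock purge 137 days ago vs limit 270 → met
Not met: 3 of 7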